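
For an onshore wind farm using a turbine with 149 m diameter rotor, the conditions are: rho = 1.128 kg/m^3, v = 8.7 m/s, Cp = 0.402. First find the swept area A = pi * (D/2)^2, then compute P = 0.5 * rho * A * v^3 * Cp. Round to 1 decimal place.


Step 1 -- Compute swept area:
  A = pi * (D/2)^2 = pi * (149/2)^2 = 17436.62 m^2
Step 2 -- Apply wind power equation:
  P = 0.5 * rho * A * v^3 * Cp
  v^3 = 8.7^3 = 658.503
  P = 0.5 * 1.128 * 17436.62 * 658.503 * 0.402
  P = 2603306.7 W

2603306.7


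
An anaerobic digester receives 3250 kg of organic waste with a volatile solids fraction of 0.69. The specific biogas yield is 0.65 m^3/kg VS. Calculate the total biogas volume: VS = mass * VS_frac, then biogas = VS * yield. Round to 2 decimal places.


Compute volatile solids:
  VS = mass * VS_fraction = 3250 * 0.69 = 2242.5 kg
Calculate biogas volume:
  Biogas = VS * specific_yield = 2242.5 * 0.65
  Biogas = 1457.63 m^3

1457.63


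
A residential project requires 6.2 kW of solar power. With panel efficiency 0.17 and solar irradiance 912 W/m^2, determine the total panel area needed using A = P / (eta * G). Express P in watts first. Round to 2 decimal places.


Convert target power to watts: P = 6.2 * 1000 = 6200.0 W
Compute denominator: eta * G = 0.17 * 912 = 155.04
Required area A = P / (eta * G) = 6200.0 / 155.04
A = 39.99 m^2

39.99


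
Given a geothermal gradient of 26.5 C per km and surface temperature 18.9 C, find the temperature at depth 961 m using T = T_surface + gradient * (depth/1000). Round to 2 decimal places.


Convert depth to km: 961 / 1000 = 0.961 km
Temperature increase = gradient * depth_km = 26.5 * 0.961 = 25.47 C
Temperature at depth = T_surface + delta_T = 18.9 + 25.47
T = 44.37 C

44.37


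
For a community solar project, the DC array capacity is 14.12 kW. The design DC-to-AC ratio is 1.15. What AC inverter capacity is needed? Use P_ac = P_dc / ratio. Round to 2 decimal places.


The inverter AC capacity is determined by the DC/AC ratio.
Given: P_dc = 14.12 kW, DC/AC ratio = 1.15
P_ac = P_dc / ratio = 14.12 / 1.15
P_ac = 12.28 kW

12.28


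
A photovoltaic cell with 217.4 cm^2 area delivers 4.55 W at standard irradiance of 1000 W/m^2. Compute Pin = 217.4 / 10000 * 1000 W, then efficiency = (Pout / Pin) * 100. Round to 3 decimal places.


First compute the input power:
  Pin = area_cm2 / 10000 * G = 217.4 / 10000 * 1000 = 21.74 W
Then compute efficiency:
  Efficiency = (Pout / Pin) * 100 = (4.55 / 21.74) * 100
  Efficiency = 20.929%

20.929


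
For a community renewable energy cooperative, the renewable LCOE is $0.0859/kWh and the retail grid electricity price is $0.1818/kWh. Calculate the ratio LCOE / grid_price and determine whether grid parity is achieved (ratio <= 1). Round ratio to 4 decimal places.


Compare LCOE to grid price:
  LCOE = $0.0859/kWh, Grid price = $0.1818/kWh
  Ratio = LCOE / grid_price = 0.0859 / 0.1818 = 0.4725
  Grid parity achieved (ratio <= 1)? yes

0.4725


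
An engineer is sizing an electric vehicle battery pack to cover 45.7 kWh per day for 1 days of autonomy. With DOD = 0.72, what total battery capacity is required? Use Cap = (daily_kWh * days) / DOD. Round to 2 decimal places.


Total energy needed = daily * days = 45.7 * 1 = 45.7 kWh
Account for depth of discharge:
  Cap = total_energy / DOD = 45.7 / 0.72
  Cap = 63.47 kWh

63.47


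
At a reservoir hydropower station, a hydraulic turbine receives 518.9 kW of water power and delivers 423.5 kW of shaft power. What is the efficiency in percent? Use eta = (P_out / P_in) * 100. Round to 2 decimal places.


Turbine efficiency = (output power / input power) * 100
eta = (423.5 / 518.9) * 100
eta = 81.61%

81.61


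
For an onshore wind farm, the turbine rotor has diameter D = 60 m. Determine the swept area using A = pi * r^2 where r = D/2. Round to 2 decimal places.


Compute the rotor radius:
  r = D / 2 = 60 / 2 = 30.0 m
Calculate swept area:
  A = pi * r^2 = pi * 30.0^2
  A = 2827.43 m^2

2827.43


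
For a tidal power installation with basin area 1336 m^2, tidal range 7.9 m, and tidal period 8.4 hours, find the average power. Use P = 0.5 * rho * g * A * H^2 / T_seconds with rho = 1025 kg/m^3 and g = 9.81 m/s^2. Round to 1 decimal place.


Convert period to seconds: T = 8.4 * 3600 = 30240.0 s
H^2 = 7.9^2 = 62.41
P = 0.5 * rho * g * A * H^2 / T
P = 0.5 * 1025 * 9.81 * 1336 * 62.41 / 30240.0
P = 13862.5 W

13862.5


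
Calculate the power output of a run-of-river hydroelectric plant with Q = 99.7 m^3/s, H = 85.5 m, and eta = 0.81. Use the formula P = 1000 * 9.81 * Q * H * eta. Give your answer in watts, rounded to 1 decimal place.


Apply the hydropower formula P = rho * g * Q * H * eta
rho * g = 1000 * 9.81 = 9810.0
P = 9810.0 * 99.7 * 85.5 * 0.81
P = 67735337.5 W

67735337.5


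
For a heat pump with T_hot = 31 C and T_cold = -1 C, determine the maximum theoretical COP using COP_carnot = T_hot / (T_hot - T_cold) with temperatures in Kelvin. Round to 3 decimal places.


Convert to Kelvin:
  T_hot = 31 + 273.15 = 304.15 K
  T_cold = -1 + 273.15 = 272.15 K
Apply Carnot COP formula:
  COP = T_hot_K / (T_hot_K - T_cold_K) = 304.15 / 32.0
  COP = 9.505

9.505


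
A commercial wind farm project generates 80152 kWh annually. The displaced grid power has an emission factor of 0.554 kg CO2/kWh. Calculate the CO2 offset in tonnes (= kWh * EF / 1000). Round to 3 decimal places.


CO2 offset in kg = generation * emission_factor
CO2 offset = 80152 * 0.554 = 44404.21 kg
Convert to tonnes:
  CO2 offset = 44404.21 / 1000 = 44.404 tonnes

44.404


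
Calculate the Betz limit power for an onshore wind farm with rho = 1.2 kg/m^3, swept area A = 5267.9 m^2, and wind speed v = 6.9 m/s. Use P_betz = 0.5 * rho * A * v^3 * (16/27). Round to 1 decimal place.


The Betz coefficient Cp_max = 16/27 = 0.5926
v^3 = 6.9^3 = 328.509
P_betz = 0.5 * rho * A * v^3 * Cp_max
P_betz = 0.5 * 1.2 * 5267.9 * 328.509 * 0.5926
P_betz = 615307.6 W

615307.6


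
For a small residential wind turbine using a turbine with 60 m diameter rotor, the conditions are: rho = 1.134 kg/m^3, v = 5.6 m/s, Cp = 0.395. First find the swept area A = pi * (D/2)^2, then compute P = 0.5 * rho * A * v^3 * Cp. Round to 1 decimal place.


Step 1 -- Compute swept area:
  A = pi * (D/2)^2 = pi * (60/2)^2 = 2827.43 m^2
Step 2 -- Apply wind power equation:
  P = 0.5 * rho * A * v^3 * Cp
  v^3 = 5.6^3 = 175.616
  P = 0.5 * 1.134 * 2827.43 * 175.616 * 0.395
  P = 111208.2 W

111208.2


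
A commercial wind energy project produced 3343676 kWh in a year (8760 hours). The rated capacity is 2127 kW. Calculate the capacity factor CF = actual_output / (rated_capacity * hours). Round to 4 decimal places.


Capacity factor = actual output / maximum possible output
Maximum possible = rated * hours = 2127 * 8760 = 18632520 kWh
CF = 3343676 / 18632520
CF = 0.1795

0.1795


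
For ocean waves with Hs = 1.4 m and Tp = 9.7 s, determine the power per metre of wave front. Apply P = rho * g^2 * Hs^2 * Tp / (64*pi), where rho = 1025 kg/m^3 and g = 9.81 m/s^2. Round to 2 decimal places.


Apply wave power formula:
  g^2 = 9.81^2 = 96.2361
  Hs^2 = 1.4^2 = 1.96
  Numerator = rho * g^2 * Hs^2 * Tp = 1025 * 96.2361 * 1.96 * 9.7 = 1875381.75
  Denominator = 64 * pi = 201.0619
  P = 1875381.75 / 201.0619 = 9327.38 W/m

9327.38


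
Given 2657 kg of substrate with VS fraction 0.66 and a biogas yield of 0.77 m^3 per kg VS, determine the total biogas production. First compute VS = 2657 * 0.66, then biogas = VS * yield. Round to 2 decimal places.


Compute volatile solids:
  VS = mass * VS_fraction = 2657 * 0.66 = 1753.62 kg
Calculate biogas volume:
  Biogas = VS * specific_yield = 1753.62 * 0.77
  Biogas = 1350.29 m^3

1350.29


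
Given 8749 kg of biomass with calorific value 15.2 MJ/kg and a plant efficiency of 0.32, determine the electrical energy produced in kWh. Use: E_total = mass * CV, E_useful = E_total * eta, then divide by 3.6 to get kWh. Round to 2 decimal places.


Total energy = mass * CV = 8749 * 15.2 = 132984.8 MJ
Useful energy = total * eta = 132984.8 * 0.32 = 42555.14 MJ
Convert to kWh: 42555.14 / 3.6
Useful energy = 11820.87 kWh

11820.87


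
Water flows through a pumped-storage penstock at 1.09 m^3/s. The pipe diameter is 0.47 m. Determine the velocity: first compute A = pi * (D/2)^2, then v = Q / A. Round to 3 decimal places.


Compute pipe cross-sectional area:
  A = pi * (D/2)^2 = pi * (0.47/2)^2 = 0.1735 m^2
Calculate velocity:
  v = Q / A = 1.09 / 0.1735
  v = 6.283 m/s

6.283


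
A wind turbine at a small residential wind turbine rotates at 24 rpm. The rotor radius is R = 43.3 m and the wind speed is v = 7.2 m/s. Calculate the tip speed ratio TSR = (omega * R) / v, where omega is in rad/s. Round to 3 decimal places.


Convert rotational speed to rad/s:
  omega = 24 * 2 * pi / 60 = 2.5133 rad/s
Compute tip speed:
  v_tip = omega * R = 2.5133 * 43.3 = 108.825 m/s
Tip speed ratio:
  TSR = v_tip / v_wind = 108.825 / 7.2 = 15.115

15.115


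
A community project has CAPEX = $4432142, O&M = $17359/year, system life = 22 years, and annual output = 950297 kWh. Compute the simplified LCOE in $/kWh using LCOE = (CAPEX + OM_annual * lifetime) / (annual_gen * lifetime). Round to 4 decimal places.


Total cost = CAPEX + OM * lifetime = 4432142 + 17359 * 22 = 4432142 + 381898 = 4814040
Total generation = annual * lifetime = 950297 * 22 = 20906534 kWh
LCOE = 4814040 / 20906534
LCOE = 0.2303 $/kWh

0.2303


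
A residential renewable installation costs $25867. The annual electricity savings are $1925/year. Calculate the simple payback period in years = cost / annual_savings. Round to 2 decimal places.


Simple payback period = initial cost / annual savings
Payback = 25867 / 1925
Payback = 13.44 years

13.44


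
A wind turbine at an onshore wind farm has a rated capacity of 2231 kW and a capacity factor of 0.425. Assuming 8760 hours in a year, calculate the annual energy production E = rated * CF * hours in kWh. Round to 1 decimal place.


Annual energy = rated_kW * capacity_factor * hours_per_year
Given: P_rated = 2231 kW, CF = 0.425, hours = 8760
E = 2231 * 0.425 * 8760
E = 8306013.0 kWh

8306013.0


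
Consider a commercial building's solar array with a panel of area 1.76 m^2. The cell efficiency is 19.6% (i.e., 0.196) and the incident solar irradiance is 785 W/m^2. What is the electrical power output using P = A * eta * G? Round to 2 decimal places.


Use the solar power formula P = A * eta * G.
Given: A = 1.76 m^2, eta = 0.196, G = 785 W/m^2
P = 1.76 * 0.196 * 785
P = 270.79 W

270.79


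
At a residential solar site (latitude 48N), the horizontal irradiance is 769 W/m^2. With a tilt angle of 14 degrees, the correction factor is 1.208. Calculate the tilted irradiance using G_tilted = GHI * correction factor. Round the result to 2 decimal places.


Identify the given values:
  GHI = 769 W/m^2, tilt correction factor = 1.208
Apply the formula G_tilted = GHI * factor:
  G_tilted = 769 * 1.208
  G_tilted = 928.95 W/m^2

928.95


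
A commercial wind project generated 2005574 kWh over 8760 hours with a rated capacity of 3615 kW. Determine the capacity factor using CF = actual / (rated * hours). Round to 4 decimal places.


Capacity factor = actual output / maximum possible output
Maximum possible = rated * hours = 3615 * 8760 = 31667400 kWh
CF = 2005574 / 31667400
CF = 0.0633

0.0633


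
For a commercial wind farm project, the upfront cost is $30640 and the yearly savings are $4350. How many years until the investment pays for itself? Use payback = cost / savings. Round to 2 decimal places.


Simple payback period = initial cost / annual savings
Payback = 30640 / 4350
Payback = 7.04 years

7.04


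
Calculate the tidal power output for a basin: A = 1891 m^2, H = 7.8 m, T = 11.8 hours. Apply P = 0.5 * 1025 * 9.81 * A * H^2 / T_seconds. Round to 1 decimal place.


Convert period to seconds: T = 11.8 * 3600 = 42480.0 s
H^2 = 7.8^2 = 60.84
P = 0.5 * rho * g * A * H^2 / T
P = 0.5 * 1025 * 9.81 * 1891 * 60.84 / 42480.0
P = 13616.3 W

13616.3


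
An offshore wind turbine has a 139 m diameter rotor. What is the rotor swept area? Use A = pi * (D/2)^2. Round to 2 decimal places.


Compute the rotor radius:
  r = D / 2 = 139 / 2 = 69.5 m
Calculate swept area:
  A = pi * r^2 = pi * 69.5^2
  A = 15174.68 m^2

15174.68


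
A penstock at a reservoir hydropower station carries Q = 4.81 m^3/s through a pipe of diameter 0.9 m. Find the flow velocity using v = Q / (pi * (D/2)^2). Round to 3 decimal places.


Compute pipe cross-sectional area:
  A = pi * (D/2)^2 = pi * (0.9/2)^2 = 0.6362 m^2
Calculate velocity:
  v = Q / A = 4.81 / 0.6362
  v = 7.561 m/s

7.561


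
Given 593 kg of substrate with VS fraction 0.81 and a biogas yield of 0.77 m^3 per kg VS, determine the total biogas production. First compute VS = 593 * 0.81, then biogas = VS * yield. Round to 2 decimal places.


Compute volatile solids:
  VS = mass * VS_fraction = 593 * 0.81 = 480.33 kg
Calculate biogas volume:
  Biogas = VS * specific_yield = 480.33 * 0.77
  Biogas = 369.85 m^3

369.85


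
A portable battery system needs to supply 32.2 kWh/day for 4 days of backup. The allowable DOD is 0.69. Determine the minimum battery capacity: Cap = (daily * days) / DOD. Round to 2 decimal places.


Total energy needed = daily * days = 32.2 * 4 = 128.8 kWh
Account for depth of discharge:
  Cap = total_energy / DOD = 128.8 / 0.69
  Cap = 186.67 kWh

186.67


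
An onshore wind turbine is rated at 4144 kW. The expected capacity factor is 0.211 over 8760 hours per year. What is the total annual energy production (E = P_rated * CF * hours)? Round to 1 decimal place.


Annual energy = rated_kW * capacity_factor * hours_per_year
Given: P_rated = 4144 kW, CF = 0.211, hours = 8760
E = 4144 * 0.211 * 8760
E = 7659603.8 kWh

7659603.8


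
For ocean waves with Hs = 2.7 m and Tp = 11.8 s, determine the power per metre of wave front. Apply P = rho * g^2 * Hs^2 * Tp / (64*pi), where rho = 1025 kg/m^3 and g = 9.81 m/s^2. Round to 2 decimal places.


Apply wave power formula:
  g^2 = 9.81^2 = 96.2361
  Hs^2 = 2.7^2 = 7.29
  Numerator = rho * g^2 * Hs^2 * Tp = 1025 * 96.2361 * 7.29 * 11.8 = 8485382.34
  Denominator = 64 * pi = 201.0619
  P = 8485382.34 / 201.0619 = 42202.83 W/m

42202.83


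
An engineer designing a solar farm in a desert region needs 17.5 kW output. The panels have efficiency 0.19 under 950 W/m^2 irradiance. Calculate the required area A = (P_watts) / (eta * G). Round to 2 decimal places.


Convert target power to watts: P = 17.5 * 1000 = 17500.0 W
Compute denominator: eta * G = 0.19 * 950 = 180.5
Required area A = P / (eta * G) = 17500.0 / 180.5
A = 96.95 m^2

96.95


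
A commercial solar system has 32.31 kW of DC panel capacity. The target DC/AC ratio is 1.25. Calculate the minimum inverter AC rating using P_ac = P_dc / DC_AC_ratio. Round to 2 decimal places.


The inverter AC capacity is determined by the DC/AC ratio.
Given: P_dc = 32.31 kW, DC/AC ratio = 1.25
P_ac = P_dc / ratio = 32.31 / 1.25
P_ac = 25.85 kW

25.85


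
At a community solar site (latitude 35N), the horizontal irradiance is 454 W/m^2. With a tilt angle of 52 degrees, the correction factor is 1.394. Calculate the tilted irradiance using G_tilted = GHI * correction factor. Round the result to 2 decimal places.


Identify the given values:
  GHI = 454 W/m^2, tilt correction factor = 1.394
Apply the formula G_tilted = GHI * factor:
  G_tilted = 454 * 1.394
  G_tilted = 632.88 W/m^2

632.88


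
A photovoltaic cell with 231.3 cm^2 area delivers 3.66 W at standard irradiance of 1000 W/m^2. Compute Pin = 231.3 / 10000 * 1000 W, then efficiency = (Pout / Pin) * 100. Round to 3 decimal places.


First compute the input power:
  Pin = area_cm2 / 10000 * G = 231.3 / 10000 * 1000 = 23.13 W
Then compute efficiency:
  Efficiency = (Pout / Pin) * 100 = (3.66 / 23.13) * 100
  Efficiency = 15.824%

15.824


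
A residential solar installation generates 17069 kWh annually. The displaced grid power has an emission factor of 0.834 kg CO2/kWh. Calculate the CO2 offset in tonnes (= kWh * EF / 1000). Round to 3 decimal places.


CO2 offset in kg = generation * emission_factor
CO2 offset = 17069 * 0.834 = 14235.55 kg
Convert to tonnes:
  CO2 offset = 14235.55 / 1000 = 14.236 tonnes

14.236


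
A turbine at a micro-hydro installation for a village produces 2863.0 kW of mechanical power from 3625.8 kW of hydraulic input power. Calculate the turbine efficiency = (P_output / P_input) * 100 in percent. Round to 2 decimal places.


Turbine efficiency = (output power / input power) * 100
eta = (2863.0 / 3625.8) * 100
eta = 78.96%

78.96


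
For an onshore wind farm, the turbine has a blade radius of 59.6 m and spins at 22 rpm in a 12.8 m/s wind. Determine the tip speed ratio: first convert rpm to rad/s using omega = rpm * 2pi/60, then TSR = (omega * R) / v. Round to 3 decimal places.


Convert rotational speed to rad/s:
  omega = 22 * 2 * pi / 60 = 2.3038 rad/s
Compute tip speed:
  v_tip = omega * R = 2.3038 * 59.6 = 137.309 m/s
Tip speed ratio:
  TSR = v_tip / v_wind = 137.309 / 12.8 = 10.727

10.727


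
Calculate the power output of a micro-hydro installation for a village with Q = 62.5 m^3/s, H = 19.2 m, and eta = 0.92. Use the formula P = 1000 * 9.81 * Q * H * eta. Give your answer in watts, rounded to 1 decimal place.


Apply the hydropower formula P = rho * g * Q * H * eta
rho * g = 1000 * 9.81 = 9810.0
P = 9810.0 * 62.5 * 19.2 * 0.92
P = 10830240.0 W

10830240.0


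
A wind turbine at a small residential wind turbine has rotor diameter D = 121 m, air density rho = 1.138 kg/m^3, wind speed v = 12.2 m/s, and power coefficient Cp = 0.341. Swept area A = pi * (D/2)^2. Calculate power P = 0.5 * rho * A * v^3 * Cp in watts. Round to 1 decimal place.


Step 1 -- Compute swept area:
  A = pi * (D/2)^2 = pi * (121/2)^2 = 11499.01 m^2
Step 2 -- Apply wind power equation:
  P = 0.5 * rho * A * v^3 * Cp
  v^3 = 12.2^3 = 1815.848
  P = 0.5 * 1.138 * 11499.01 * 1815.848 * 0.341
  P = 4051415.3 W

4051415.3


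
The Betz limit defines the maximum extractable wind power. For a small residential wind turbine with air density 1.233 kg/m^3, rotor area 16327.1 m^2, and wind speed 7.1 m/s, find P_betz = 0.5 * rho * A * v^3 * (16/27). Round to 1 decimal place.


The Betz coefficient Cp_max = 16/27 = 0.5926
v^3 = 7.1^3 = 357.911
P_betz = 0.5 * rho * A * v^3 * Cp_max
P_betz = 0.5 * 1.233 * 16327.1 * 357.911 * 0.5926
P_betz = 2134879.7 W

2134879.7


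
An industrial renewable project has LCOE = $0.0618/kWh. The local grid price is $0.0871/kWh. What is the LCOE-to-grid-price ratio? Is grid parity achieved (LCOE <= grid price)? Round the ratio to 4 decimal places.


Compare LCOE to grid price:
  LCOE = $0.0618/kWh, Grid price = $0.0871/kWh
  Ratio = LCOE / grid_price = 0.0618 / 0.0871 = 0.7095
  Grid parity achieved (ratio <= 1)? yes

0.7095


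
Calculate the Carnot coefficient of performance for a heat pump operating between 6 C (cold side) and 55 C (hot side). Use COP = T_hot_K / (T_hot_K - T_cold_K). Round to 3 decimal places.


Convert to Kelvin:
  T_hot = 55 + 273.15 = 328.15 K
  T_cold = 6 + 273.15 = 279.15 K
Apply Carnot COP formula:
  COP = T_hot_K / (T_hot_K - T_cold_K) = 328.15 / 49.0
  COP = 6.697

6.697


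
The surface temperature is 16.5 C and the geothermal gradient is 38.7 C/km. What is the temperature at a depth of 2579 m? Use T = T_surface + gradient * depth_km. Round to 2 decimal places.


Convert depth to km: 2579 / 1000 = 2.579 km
Temperature increase = gradient * depth_km = 38.7 * 2.579 = 99.81 C
Temperature at depth = T_surface + delta_T = 16.5 + 99.81
T = 116.31 C

116.31


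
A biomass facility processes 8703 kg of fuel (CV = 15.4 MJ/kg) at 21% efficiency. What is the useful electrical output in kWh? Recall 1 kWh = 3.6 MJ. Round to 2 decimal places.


Total energy = mass * CV = 8703 * 15.4 = 134026.2 MJ
Useful energy = total * eta = 134026.2 * 0.21 = 28145.5 MJ
Convert to kWh: 28145.5 / 3.6
Useful energy = 7818.20 kWh

7818.20


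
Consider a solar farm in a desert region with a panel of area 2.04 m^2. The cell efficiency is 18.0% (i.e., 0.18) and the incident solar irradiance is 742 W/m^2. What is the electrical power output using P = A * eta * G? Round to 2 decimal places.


Use the solar power formula P = A * eta * G.
Given: A = 2.04 m^2, eta = 0.18, G = 742 W/m^2
P = 2.04 * 0.18 * 742
P = 272.46 W

272.46


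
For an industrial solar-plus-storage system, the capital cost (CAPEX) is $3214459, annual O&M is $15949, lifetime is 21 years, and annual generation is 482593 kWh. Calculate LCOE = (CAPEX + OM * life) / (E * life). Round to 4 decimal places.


Total cost = CAPEX + OM * lifetime = 3214459 + 15949 * 21 = 3214459 + 334929 = 3549388
Total generation = annual * lifetime = 482593 * 21 = 10134453 kWh
LCOE = 3549388 / 10134453
LCOE = 0.3502 $/kWh

0.3502


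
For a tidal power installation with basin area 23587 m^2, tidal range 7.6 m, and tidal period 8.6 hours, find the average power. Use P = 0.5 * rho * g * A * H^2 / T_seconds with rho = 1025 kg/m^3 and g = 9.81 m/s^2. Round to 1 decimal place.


Convert period to seconds: T = 8.6 * 3600 = 30960.0 s
H^2 = 7.6^2 = 57.76
P = 0.5 * rho * g * A * H^2 / T
P = 0.5 * 1025 * 9.81 * 23587 * 57.76 / 30960.0
P = 221239.1 W

221239.1


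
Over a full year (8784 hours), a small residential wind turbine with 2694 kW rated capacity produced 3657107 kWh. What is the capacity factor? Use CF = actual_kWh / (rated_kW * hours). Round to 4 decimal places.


Capacity factor = actual output / maximum possible output
Maximum possible = rated * hours = 2694 * 8784 = 23664096 kWh
CF = 3657107 / 23664096
CF = 0.1545

0.1545


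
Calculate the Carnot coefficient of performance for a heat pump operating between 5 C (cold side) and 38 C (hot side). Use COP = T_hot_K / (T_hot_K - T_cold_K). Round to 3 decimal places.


Convert to Kelvin:
  T_hot = 38 + 273.15 = 311.15 K
  T_cold = 5 + 273.15 = 278.15 K
Apply Carnot COP formula:
  COP = T_hot_K / (T_hot_K - T_cold_K) = 311.15 / 33.0
  COP = 9.429

9.429


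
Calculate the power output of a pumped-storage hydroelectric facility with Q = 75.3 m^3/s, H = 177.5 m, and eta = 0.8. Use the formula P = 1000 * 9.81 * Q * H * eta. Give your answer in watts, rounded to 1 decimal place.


Apply the hydropower formula P = rho * g * Q * H * eta
rho * g = 1000 * 9.81 = 9810.0
P = 9810.0 * 75.3 * 177.5 * 0.8
P = 104894406.0 W

104894406.0


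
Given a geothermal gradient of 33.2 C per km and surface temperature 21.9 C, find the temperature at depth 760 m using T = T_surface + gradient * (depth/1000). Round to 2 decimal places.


Convert depth to km: 760 / 1000 = 0.76 km
Temperature increase = gradient * depth_km = 33.2 * 0.76 = 25.23 C
Temperature at depth = T_surface + delta_T = 21.9 + 25.23
T = 47.13 C

47.13


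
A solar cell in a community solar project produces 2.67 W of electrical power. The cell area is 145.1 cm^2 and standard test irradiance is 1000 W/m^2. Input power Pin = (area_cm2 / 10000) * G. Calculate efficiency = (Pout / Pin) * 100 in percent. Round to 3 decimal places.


First compute the input power:
  Pin = area_cm2 / 10000 * G = 145.1 / 10000 * 1000 = 14.51 W
Then compute efficiency:
  Efficiency = (Pout / Pin) * 100 = (2.67 / 14.51) * 100
  Efficiency = 18.401%

18.401


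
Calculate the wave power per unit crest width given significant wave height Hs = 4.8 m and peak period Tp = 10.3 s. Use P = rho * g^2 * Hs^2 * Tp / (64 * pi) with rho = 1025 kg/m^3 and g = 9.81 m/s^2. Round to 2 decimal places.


Apply wave power formula:
  g^2 = 9.81^2 = 96.2361
  Hs^2 = 4.8^2 = 23.04
  Numerator = rho * g^2 * Hs^2 * Tp = 1025 * 96.2361 * 23.04 * 10.3 = 23408930.9
  Denominator = 64 * pi = 201.0619
  P = 23408930.9 / 201.0619 = 116426.47 W/m

116426.47


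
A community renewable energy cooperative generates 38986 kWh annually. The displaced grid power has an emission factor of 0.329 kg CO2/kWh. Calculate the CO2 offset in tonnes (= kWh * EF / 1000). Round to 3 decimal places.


CO2 offset in kg = generation * emission_factor
CO2 offset = 38986 * 0.329 = 12826.39 kg
Convert to tonnes:
  CO2 offset = 12826.39 / 1000 = 12.826 tonnes

12.826


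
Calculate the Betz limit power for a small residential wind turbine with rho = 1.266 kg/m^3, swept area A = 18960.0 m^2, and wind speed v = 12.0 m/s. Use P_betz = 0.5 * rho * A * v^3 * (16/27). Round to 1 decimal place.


The Betz coefficient Cp_max = 16/27 = 0.5926
v^3 = 12.0^3 = 1728.0
P_betz = 0.5 * rho * A * v^3 * Cp_max
P_betz = 0.5 * 1.266 * 18960.0 * 1728.0 * 0.5926
P_betz = 12289720.3 W

12289720.3


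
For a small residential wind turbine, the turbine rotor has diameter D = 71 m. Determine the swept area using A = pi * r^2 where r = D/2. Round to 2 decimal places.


Compute the rotor radius:
  r = D / 2 = 71 / 2 = 35.5 m
Calculate swept area:
  A = pi * r^2 = pi * 35.5^2
  A = 3959.19 m^2

3959.19


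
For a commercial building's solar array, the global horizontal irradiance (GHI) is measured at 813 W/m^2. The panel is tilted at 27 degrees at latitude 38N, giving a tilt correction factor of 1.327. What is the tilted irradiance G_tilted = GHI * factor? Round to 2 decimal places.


Identify the given values:
  GHI = 813 W/m^2, tilt correction factor = 1.327
Apply the formula G_tilted = GHI * factor:
  G_tilted = 813 * 1.327
  G_tilted = 1078.85 W/m^2

1078.85


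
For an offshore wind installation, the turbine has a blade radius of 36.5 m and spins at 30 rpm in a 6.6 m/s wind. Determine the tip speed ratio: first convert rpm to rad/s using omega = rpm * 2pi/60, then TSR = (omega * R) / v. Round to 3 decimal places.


Convert rotational speed to rad/s:
  omega = 30 * 2 * pi / 60 = 3.1416 rad/s
Compute tip speed:
  v_tip = omega * R = 3.1416 * 36.5 = 114.668 m/s
Tip speed ratio:
  TSR = v_tip / v_wind = 114.668 / 6.6 = 17.374

17.374


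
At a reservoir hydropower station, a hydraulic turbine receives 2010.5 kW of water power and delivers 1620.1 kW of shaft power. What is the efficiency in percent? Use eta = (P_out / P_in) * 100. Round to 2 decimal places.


Turbine efficiency = (output power / input power) * 100
eta = (1620.1 / 2010.5) * 100
eta = 80.58%

80.58


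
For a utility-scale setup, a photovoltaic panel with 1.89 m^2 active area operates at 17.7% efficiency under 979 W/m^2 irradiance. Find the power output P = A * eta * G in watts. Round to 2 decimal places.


Use the solar power formula P = A * eta * G.
Given: A = 1.89 m^2, eta = 0.177, G = 979 W/m^2
P = 1.89 * 0.177 * 979
P = 327.50 W

327.50


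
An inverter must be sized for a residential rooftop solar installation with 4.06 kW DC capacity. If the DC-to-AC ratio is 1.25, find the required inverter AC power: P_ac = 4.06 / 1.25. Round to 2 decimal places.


The inverter AC capacity is determined by the DC/AC ratio.
Given: P_dc = 4.06 kW, DC/AC ratio = 1.25
P_ac = P_dc / ratio = 4.06 / 1.25
P_ac = 3.25 kW

3.25


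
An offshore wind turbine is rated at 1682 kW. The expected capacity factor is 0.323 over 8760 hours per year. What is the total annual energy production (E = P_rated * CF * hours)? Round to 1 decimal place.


Annual energy = rated_kW * capacity_factor * hours_per_year
Given: P_rated = 1682 kW, CF = 0.323, hours = 8760
E = 1682 * 0.323 * 8760
E = 4759185.4 kWh

4759185.4


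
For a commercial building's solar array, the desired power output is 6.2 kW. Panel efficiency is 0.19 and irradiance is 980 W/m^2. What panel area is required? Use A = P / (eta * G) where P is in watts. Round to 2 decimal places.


Convert target power to watts: P = 6.2 * 1000 = 6200.0 W
Compute denominator: eta * G = 0.19 * 980 = 186.2
Required area A = P / (eta * G) = 6200.0 / 186.2
A = 33.30 m^2

33.30


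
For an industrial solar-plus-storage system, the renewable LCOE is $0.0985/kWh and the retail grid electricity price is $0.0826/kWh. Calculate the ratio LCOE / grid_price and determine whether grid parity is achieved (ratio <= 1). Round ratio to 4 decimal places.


Compare LCOE to grid price:
  LCOE = $0.0985/kWh, Grid price = $0.0826/kWh
  Ratio = LCOE / grid_price = 0.0985 / 0.0826 = 1.1925
  Grid parity achieved (ratio <= 1)? no

1.1925


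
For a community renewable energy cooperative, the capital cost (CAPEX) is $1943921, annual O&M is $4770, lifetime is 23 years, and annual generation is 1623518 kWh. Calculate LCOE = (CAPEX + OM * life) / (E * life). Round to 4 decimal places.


Total cost = CAPEX + OM * lifetime = 1943921 + 4770 * 23 = 1943921 + 109710 = 2053631
Total generation = annual * lifetime = 1623518 * 23 = 37340914 kWh
LCOE = 2053631 / 37340914
LCOE = 0.0550 $/kWh

0.0550


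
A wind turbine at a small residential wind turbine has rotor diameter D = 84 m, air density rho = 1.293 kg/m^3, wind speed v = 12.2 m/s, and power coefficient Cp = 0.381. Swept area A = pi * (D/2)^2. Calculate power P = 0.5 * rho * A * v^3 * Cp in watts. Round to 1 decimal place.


Step 1 -- Compute swept area:
  A = pi * (D/2)^2 = pi * (84/2)^2 = 5541.77 m^2
Step 2 -- Apply wind power equation:
  P = 0.5 * rho * A * v^3 * Cp
  v^3 = 12.2^3 = 1815.848
  P = 0.5 * 1.293 * 5541.77 * 1815.848 * 0.381
  P = 2478685.6 W

2478685.6


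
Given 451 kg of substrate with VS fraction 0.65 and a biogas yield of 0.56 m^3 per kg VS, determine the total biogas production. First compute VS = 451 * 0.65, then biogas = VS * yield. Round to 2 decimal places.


Compute volatile solids:
  VS = mass * VS_fraction = 451 * 0.65 = 293.15 kg
Calculate biogas volume:
  Biogas = VS * specific_yield = 293.15 * 0.56
  Biogas = 164.16 m^3

164.16


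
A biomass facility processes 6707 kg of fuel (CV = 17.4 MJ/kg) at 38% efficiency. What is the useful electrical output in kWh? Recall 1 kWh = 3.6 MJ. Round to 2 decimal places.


Total energy = mass * CV = 6707 * 17.4 = 116701.8 MJ
Useful energy = total * eta = 116701.8 * 0.38 = 44346.68 MJ
Convert to kWh: 44346.68 / 3.6
Useful energy = 12318.52 kWh

12318.52


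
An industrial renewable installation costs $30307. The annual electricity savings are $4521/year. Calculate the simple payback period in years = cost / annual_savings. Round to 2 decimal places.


Simple payback period = initial cost / annual savings
Payback = 30307 / 4521
Payback = 6.70 years

6.70


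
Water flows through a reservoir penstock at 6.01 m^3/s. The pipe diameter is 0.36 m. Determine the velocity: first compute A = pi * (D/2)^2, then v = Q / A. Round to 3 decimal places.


Compute pipe cross-sectional area:
  A = pi * (D/2)^2 = pi * (0.36/2)^2 = 0.1018 m^2
Calculate velocity:
  v = Q / A = 6.01 / 0.1018
  v = 59.045 m/s

59.045


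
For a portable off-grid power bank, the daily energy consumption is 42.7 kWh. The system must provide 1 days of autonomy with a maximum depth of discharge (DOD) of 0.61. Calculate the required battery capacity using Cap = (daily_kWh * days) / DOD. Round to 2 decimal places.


Total energy needed = daily * days = 42.7 * 1 = 42.7 kWh
Account for depth of discharge:
  Cap = total_energy / DOD = 42.7 / 0.61
  Cap = 70.00 kWh

70.00


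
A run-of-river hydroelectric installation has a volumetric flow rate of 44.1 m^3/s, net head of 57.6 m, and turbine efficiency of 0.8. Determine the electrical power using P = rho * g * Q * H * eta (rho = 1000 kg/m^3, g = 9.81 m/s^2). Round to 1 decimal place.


Apply the hydropower formula P = rho * g * Q * H * eta
rho * g = 1000 * 9.81 = 9810.0
P = 9810.0 * 44.1 * 57.6 * 0.8
P = 19935175.7 W

19935175.7


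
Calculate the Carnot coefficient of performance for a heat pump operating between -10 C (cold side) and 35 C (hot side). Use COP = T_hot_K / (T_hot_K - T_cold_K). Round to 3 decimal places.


Convert to Kelvin:
  T_hot = 35 + 273.15 = 308.15 K
  T_cold = -10 + 273.15 = 263.15 K
Apply Carnot COP formula:
  COP = T_hot_K / (T_hot_K - T_cold_K) = 308.15 / 45.0
  COP = 6.848

6.848


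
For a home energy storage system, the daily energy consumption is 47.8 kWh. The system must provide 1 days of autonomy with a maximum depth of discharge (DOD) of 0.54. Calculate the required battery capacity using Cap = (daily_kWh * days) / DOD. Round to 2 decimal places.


Total energy needed = daily * days = 47.8 * 1 = 47.8 kWh
Account for depth of discharge:
  Cap = total_energy / DOD = 47.8 / 0.54
  Cap = 88.52 kWh

88.52


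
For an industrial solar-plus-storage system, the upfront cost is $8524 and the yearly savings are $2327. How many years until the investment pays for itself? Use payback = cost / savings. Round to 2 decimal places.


Simple payback period = initial cost / annual savings
Payback = 8524 / 2327
Payback = 3.66 years

3.66


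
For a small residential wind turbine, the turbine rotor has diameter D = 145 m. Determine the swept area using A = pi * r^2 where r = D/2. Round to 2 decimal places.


Compute the rotor radius:
  r = D / 2 = 145 / 2 = 72.5 m
Calculate swept area:
  A = pi * r^2 = pi * 72.5^2
  A = 16513.00 m^2

16513.00


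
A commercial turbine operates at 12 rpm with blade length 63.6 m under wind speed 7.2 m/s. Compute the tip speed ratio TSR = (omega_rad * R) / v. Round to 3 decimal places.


Convert rotational speed to rad/s:
  omega = 12 * 2 * pi / 60 = 1.2566 rad/s
Compute tip speed:
  v_tip = omega * R = 1.2566 * 63.6 = 79.922 m/s
Tip speed ratio:
  TSR = v_tip / v_wind = 79.922 / 7.2 = 11.100

11.100


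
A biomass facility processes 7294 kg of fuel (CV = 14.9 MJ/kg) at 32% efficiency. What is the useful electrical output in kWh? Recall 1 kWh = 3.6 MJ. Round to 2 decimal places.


Total energy = mass * CV = 7294 * 14.9 = 108680.6 MJ
Useful energy = total * eta = 108680.6 * 0.32 = 34777.79 MJ
Convert to kWh: 34777.79 / 3.6
Useful energy = 9660.50 kWh

9660.50


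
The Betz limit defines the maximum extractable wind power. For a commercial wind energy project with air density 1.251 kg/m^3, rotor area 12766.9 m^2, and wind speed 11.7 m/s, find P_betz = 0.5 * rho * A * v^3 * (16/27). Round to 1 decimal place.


The Betz coefficient Cp_max = 16/27 = 0.5926
v^3 = 11.7^3 = 1601.613
P_betz = 0.5 * rho * A * v^3 * Cp_max
P_betz = 0.5 * 1.251 * 12766.9 * 1601.613 * 0.5926
P_betz = 7579256.0 W

7579256.0


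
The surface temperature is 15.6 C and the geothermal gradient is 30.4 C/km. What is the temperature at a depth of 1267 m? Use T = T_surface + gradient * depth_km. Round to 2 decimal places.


Convert depth to km: 1267 / 1000 = 1.267 km
Temperature increase = gradient * depth_km = 30.4 * 1.267 = 38.52 C
Temperature at depth = T_surface + delta_T = 15.6 + 38.52
T = 54.12 C

54.12


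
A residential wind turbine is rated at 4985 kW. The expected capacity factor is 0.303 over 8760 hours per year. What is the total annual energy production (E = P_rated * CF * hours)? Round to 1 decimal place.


Annual energy = rated_kW * capacity_factor * hours_per_year
Given: P_rated = 4985 kW, CF = 0.303, hours = 8760
E = 4985 * 0.303 * 8760
E = 13231585.8 kWh

13231585.8


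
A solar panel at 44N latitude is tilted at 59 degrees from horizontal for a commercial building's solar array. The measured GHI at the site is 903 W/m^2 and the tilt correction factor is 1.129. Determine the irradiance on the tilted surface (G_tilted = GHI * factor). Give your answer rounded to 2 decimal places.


Identify the given values:
  GHI = 903 W/m^2, tilt correction factor = 1.129
Apply the formula G_tilted = GHI * factor:
  G_tilted = 903 * 1.129
  G_tilted = 1019.49 W/m^2

1019.49


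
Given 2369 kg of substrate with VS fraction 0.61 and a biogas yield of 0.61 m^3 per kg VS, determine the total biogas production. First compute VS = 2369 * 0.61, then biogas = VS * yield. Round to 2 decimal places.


Compute volatile solids:
  VS = mass * VS_fraction = 2369 * 0.61 = 1445.09 kg
Calculate biogas volume:
  Biogas = VS * specific_yield = 1445.09 * 0.61
  Biogas = 881.50 m^3

881.50


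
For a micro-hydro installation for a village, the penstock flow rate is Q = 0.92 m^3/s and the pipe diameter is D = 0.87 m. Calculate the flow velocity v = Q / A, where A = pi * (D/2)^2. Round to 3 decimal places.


Compute pipe cross-sectional area:
  A = pi * (D/2)^2 = pi * (0.87/2)^2 = 0.5945 m^2
Calculate velocity:
  v = Q / A = 0.92 / 0.5945
  v = 1.548 m/s

1.548


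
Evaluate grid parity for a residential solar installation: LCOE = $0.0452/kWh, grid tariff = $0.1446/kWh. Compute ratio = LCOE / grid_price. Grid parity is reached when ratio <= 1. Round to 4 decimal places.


Compare LCOE to grid price:
  LCOE = $0.0452/kWh, Grid price = $0.1446/kWh
  Ratio = LCOE / grid_price = 0.0452 / 0.1446 = 0.3126
  Grid parity achieved (ratio <= 1)? yes

0.3126


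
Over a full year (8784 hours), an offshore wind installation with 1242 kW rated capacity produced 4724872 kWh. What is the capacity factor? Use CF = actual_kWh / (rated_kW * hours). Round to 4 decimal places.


Capacity factor = actual output / maximum possible output
Maximum possible = rated * hours = 1242 * 8784 = 10909728 kWh
CF = 4724872 / 10909728
CF = 0.4331

0.4331


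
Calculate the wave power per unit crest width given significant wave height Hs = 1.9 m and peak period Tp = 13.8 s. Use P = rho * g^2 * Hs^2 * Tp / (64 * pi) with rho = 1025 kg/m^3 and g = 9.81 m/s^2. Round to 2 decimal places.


Apply wave power formula:
  g^2 = 9.81^2 = 96.2361
  Hs^2 = 1.9^2 = 3.61
  Numerator = rho * g^2 * Hs^2 * Tp = 1025 * 96.2361 * 3.61 * 13.8 = 4914147.28
  Denominator = 64 * pi = 201.0619
  P = 4914147.28 / 201.0619 = 24440.96 W/m

24440.96


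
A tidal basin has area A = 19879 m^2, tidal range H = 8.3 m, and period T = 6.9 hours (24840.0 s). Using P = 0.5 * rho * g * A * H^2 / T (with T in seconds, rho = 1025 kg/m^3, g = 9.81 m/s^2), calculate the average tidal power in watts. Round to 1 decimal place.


Convert period to seconds: T = 6.9 * 3600 = 24840.0 s
H^2 = 8.3^2 = 68.89
P = 0.5 * rho * g * A * H^2 / T
P = 0.5 * 1025 * 9.81 * 19879 * 68.89 / 24840.0
P = 277180.1 W

277180.1


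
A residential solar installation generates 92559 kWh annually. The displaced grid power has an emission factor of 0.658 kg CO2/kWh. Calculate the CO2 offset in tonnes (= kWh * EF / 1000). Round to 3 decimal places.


CO2 offset in kg = generation * emission_factor
CO2 offset = 92559 * 0.658 = 60903.82 kg
Convert to tonnes:
  CO2 offset = 60903.82 / 1000 = 60.904 tonnes

60.904


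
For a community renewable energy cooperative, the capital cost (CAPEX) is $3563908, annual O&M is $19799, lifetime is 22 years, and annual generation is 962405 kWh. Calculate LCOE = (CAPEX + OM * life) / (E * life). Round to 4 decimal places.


Total cost = CAPEX + OM * lifetime = 3563908 + 19799 * 22 = 3563908 + 435578 = 3999486
Total generation = annual * lifetime = 962405 * 22 = 21172910 kWh
LCOE = 3999486 / 21172910
LCOE = 0.1889 $/kWh

0.1889


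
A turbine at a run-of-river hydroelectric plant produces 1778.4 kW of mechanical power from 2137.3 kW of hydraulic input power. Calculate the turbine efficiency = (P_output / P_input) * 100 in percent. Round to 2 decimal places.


Turbine efficiency = (output power / input power) * 100
eta = (1778.4 / 2137.3) * 100
eta = 83.21%

83.21


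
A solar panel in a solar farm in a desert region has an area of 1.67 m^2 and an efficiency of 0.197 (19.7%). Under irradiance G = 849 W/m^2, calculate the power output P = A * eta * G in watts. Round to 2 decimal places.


Use the solar power formula P = A * eta * G.
Given: A = 1.67 m^2, eta = 0.197, G = 849 W/m^2
P = 1.67 * 0.197 * 849
P = 279.31 W

279.31


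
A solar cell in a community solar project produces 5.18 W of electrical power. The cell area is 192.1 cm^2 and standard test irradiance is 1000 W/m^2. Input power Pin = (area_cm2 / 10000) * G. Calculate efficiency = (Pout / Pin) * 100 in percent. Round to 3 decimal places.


First compute the input power:
  Pin = area_cm2 / 10000 * G = 192.1 / 10000 * 1000 = 19.21 W
Then compute efficiency:
  Efficiency = (Pout / Pin) * 100 = (5.18 / 19.21) * 100
  Efficiency = 26.965%

26.965
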